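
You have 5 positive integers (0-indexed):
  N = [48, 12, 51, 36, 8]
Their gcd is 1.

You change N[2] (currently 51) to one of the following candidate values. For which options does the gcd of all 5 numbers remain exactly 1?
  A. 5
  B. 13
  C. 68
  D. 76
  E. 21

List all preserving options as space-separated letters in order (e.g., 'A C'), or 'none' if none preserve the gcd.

Old gcd = 1; gcd of others (without N[2]) = 4
New gcd for candidate v: gcd(4, v). Preserves old gcd iff gcd(4, v) = 1.
  Option A: v=5, gcd(4,5)=1 -> preserves
  Option B: v=13, gcd(4,13)=1 -> preserves
  Option C: v=68, gcd(4,68)=4 -> changes
  Option D: v=76, gcd(4,76)=4 -> changes
  Option E: v=21, gcd(4,21)=1 -> preserves

Answer: A B E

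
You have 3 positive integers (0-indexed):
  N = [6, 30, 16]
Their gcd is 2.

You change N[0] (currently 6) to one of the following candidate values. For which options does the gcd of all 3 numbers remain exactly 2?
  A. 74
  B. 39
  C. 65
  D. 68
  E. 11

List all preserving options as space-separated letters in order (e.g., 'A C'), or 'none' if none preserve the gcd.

Answer: A D

Derivation:
Old gcd = 2; gcd of others (without N[0]) = 2
New gcd for candidate v: gcd(2, v). Preserves old gcd iff gcd(2, v) = 2.
  Option A: v=74, gcd(2,74)=2 -> preserves
  Option B: v=39, gcd(2,39)=1 -> changes
  Option C: v=65, gcd(2,65)=1 -> changes
  Option D: v=68, gcd(2,68)=2 -> preserves
  Option E: v=11, gcd(2,11)=1 -> changes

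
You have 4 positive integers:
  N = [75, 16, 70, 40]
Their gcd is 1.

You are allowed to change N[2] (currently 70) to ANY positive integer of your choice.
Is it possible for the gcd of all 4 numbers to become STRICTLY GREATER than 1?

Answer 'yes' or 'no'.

Current gcd = 1
gcd of all OTHER numbers (without N[2]=70): gcd([75, 16, 40]) = 1
The new gcd after any change is gcd(1, new_value).
This can be at most 1.
Since 1 = old gcd 1, the gcd can only stay the same or decrease.

Answer: no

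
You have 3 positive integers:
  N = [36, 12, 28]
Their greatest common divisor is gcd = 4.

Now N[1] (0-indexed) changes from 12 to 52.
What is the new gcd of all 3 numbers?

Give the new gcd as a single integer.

Answer: 4

Derivation:
Numbers: [36, 12, 28], gcd = 4
Change: index 1, 12 -> 52
gcd of the OTHER numbers (without index 1): gcd([36, 28]) = 4
New gcd = gcd(g_others, new_val) = gcd(4, 52) = 4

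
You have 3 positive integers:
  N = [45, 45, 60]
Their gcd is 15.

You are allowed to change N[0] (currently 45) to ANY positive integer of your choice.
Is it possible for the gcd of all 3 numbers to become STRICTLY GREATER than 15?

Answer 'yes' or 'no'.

Answer: no

Derivation:
Current gcd = 15
gcd of all OTHER numbers (without N[0]=45): gcd([45, 60]) = 15
The new gcd after any change is gcd(15, new_value).
This can be at most 15.
Since 15 = old gcd 15, the gcd can only stay the same or decrease.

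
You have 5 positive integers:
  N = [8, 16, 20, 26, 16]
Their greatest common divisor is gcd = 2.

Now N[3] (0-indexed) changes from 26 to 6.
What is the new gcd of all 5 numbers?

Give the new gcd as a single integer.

Answer: 2

Derivation:
Numbers: [8, 16, 20, 26, 16], gcd = 2
Change: index 3, 26 -> 6
gcd of the OTHER numbers (without index 3): gcd([8, 16, 20, 16]) = 4
New gcd = gcd(g_others, new_val) = gcd(4, 6) = 2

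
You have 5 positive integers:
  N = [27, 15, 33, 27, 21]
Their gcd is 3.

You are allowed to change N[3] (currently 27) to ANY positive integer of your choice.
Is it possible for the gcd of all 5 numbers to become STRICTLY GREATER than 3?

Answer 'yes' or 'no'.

Answer: no

Derivation:
Current gcd = 3
gcd of all OTHER numbers (without N[3]=27): gcd([27, 15, 33, 21]) = 3
The new gcd after any change is gcd(3, new_value).
This can be at most 3.
Since 3 = old gcd 3, the gcd can only stay the same or decrease.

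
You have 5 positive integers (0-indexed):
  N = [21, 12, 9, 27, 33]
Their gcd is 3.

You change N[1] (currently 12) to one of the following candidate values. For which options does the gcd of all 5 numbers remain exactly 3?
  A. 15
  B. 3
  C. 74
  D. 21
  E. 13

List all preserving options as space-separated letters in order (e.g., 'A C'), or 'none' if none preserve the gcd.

Answer: A B D

Derivation:
Old gcd = 3; gcd of others (without N[1]) = 3
New gcd for candidate v: gcd(3, v). Preserves old gcd iff gcd(3, v) = 3.
  Option A: v=15, gcd(3,15)=3 -> preserves
  Option B: v=3, gcd(3,3)=3 -> preserves
  Option C: v=74, gcd(3,74)=1 -> changes
  Option D: v=21, gcd(3,21)=3 -> preserves
  Option E: v=13, gcd(3,13)=1 -> changes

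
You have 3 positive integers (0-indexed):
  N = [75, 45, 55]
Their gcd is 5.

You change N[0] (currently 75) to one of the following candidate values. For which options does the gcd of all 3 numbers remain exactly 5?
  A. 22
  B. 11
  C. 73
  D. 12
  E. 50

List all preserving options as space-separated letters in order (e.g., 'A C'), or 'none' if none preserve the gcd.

Answer: E

Derivation:
Old gcd = 5; gcd of others (without N[0]) = 5
New gcd for candidate v: gcd(5, v). Preserves old gcd iff gcd(5, v) = 5.
  Option A: v=22, gcd(5,22)=1 -> changes
  Option B: v=11, gcd(5,11)=1 -> changes
  Option C: v=73, gcd(5,73)=1 -> changes
  Option D: v=12, gcd(5,12)=1 -> changes
  Option E: v=50, gcd(5,50)=5 -> preserves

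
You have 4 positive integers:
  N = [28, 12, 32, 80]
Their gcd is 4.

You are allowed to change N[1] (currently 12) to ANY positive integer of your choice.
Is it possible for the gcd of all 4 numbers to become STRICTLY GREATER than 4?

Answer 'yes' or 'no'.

Current gcd = 4
gcd of all OTHER numbers (without N[1]=12): gcd([28, 32, 80]) = 4
The new gcd after any change is gcd(4, new_value).
This can be at most 4.
Since 4 = old gcd 4, the gcd can only stay the same or decrease.

Answer: no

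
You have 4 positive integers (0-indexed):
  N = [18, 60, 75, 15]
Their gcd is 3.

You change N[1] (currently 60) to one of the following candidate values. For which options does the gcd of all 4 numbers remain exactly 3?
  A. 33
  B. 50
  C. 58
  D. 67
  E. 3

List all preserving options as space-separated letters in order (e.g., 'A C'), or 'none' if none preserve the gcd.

Answer: A E

Derivation:
Old gcd = 3; gcd of others (without N[1]) = 3
New gcd for candidate v: gcd(3, v). Preserves old gcd iff gcd(3, v) = 3.
  Option A: v=33, gcd(3,33)=3 -> preserves
  Option B: v=50, gcd(3,50)=1 -> changes
  Option C: v=58, gcd(3,58)=1 -> changes
  Option D: v=67, gcd(3,67)=1 -> changes
  Option E: v=3, gcd(3,3)=3 -> preserves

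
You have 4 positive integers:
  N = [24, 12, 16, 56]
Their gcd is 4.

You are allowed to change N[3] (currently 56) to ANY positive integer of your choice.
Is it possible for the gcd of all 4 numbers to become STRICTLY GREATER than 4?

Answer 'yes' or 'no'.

Answer: no

Derivation:
Current gcd = 4
gcd of all OTHER numbers (without N[3]=56): gcd([24, 12, 16]) = 4
The new gcd after any change is gcd(4, new_value).
This can be at most 4.
Since 4 = old gcd 4, the gcd can only stay the same or decrease.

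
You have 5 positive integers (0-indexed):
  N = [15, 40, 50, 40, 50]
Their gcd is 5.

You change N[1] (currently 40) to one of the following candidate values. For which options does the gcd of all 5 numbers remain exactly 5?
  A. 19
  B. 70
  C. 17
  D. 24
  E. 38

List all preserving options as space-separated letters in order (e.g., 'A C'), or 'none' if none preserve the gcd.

Old gcd = 5; gcd of others (without N[1]) = 5
New gcd for candidate v: gcd(5, v). Preserves old gcd iff gcd(5, v) = 5.
  Option A: v=19, gcd(5,19)=1 -> changes
  Option B: v=70, gcd(5,70)=5 -> preserves
  Option C: v=17, gcd(5,17)=1 -> changes
  Option D: v=24, gcd(5,24)=1 -> changes
  Option E: v=38, gcd(5,38)=1 -> changes

Answer: B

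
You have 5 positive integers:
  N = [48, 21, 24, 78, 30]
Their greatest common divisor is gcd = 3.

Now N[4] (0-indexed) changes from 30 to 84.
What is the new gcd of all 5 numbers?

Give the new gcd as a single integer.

Answer: 3

Derivation:
Numbers: [48, 21, 24, 78, 30], gcd = 3
Change: index 4, 30 -> 84
gcd of the OTHER numbers (without index 4): gcd([48, 21, 24, 78]) = 3
New gcd = gcd(g_others, new_val) = gcd(3, 84) = 3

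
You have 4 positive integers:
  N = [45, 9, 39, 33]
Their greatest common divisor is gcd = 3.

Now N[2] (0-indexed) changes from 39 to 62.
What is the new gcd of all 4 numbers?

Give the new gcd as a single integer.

Numbers: [45, 9, 39, 33], gcd = 3
Change: index 2, 39 -> 62
gcd of the OTHER numbers (without index 2): gcd([45, 9, 33]) = 3
New gcd = gcd(g_others, new_val) = gcd(3, 62) = 1

Answer: 1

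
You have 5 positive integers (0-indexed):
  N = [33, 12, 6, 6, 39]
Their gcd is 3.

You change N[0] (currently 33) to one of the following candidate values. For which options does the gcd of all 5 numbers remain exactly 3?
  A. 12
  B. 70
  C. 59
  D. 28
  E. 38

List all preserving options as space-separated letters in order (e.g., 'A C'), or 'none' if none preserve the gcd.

Old gcd = 3; gcd of others (without N[0]) = 3
New gcd for candidate v: gcd(3, v). Preserves old gcd iff gcd(3, v) = 3.
  Option A: v=12, gcd(3,12)=3 -> preserves
  Option B: v=70, gcd(3,70)=1 -> changes
  Option C: v=59, gcd(3,59)=1 -> changes
  Option D: v=28, gcd(3,28)=1 -> changes
  Option E: v=38, gcd(3,38)=1 -> changes

Answer: A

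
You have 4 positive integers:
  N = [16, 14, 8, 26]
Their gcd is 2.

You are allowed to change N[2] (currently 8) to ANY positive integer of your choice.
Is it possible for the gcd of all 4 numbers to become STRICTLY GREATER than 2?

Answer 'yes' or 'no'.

Current gcd = 2
gcd of all OTHER numbers (without N[2]=8): gcd([16, 14, 26]) = 2
The new gcd after any change is gcd(2, new_value).
This can be at most 2.
Since 2 = old gcd 2, the gcd can only stay the same or decrease.

Answer: no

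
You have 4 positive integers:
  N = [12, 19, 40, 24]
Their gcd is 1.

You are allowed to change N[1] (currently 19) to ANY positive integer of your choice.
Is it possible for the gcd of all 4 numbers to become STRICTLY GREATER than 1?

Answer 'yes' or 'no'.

Current gcd = 1
gcd of all OTHER numbers (without N[1]=19): gcd([12, 40, 24]) = 4
The new gcd after any change is gcd(4, new_value).
This can be at most 4.
Since 4 > old gcd 1, the gcd CAN increase (e.g., set N[1] = 4).

Answer: yes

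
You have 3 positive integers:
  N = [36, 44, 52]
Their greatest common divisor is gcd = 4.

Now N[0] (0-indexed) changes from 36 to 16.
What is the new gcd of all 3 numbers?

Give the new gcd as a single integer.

Answer: 4

Derivation:
Numbers: [36, 44, 52], gcd = 4
Change: index 0, 36 -> 16
gcd of the OTHER numbers (without index 0): gcd([44, 52]) = 4
New gcd = gcd(g_others, new_val) = gcd(4, 16) = 4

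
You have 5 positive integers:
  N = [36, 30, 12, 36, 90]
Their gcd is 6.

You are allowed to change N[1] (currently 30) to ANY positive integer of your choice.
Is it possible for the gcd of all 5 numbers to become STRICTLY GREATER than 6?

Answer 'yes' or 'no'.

Current gcd = 6
gcd of all OTHER numbers (without N[1]=30): gcd([36, 12, 36, 90]) = 6
The new gcd after any change is gcd(6, new_value).
This can be at most 6.
Since 6 = old gcd 6, the gcd can only stay the same or decrease.

Answer: no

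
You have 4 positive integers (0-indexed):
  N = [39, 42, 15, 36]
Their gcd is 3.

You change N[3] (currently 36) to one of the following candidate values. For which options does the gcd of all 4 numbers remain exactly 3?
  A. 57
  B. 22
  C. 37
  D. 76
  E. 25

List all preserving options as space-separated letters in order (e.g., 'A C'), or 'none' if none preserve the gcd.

Old gcd = 3; gcd of others (without N[3]) = 3
New gcd for candidate v: gcd(3, v). Preserves old gcd iff gcd(3, v) = 3.
  Option A: v=57, gcd(3,57)=3 -> preserves
  Option B: v=22, gcd(3,22)=1 -> changes
  Option C: v=37, gcd(3,37)=1 -> changes
  Option D: v=76, gcd(3,76)=1 -> changes
  Option E: v=25, gcd(3,25)=1 -> changes

Answer: A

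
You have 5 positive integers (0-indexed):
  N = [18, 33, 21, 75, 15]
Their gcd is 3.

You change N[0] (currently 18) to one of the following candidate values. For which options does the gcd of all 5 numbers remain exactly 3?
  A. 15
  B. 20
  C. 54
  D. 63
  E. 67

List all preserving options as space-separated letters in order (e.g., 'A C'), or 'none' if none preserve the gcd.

Old gcd = 3; gcd of others (without N[0]) = 3
New gcd for candidate v: gcd(3, v). Preserves old gcd iff gcd(3, v) = 3.
  Option A: v=15, gcd(3,15)=3 -> preserves
  Option B: v=20, gcd(3,20)=1 -> changes
  Option C: v=54, gcd(3,54)=3 -> preserves
  Option D: v=63, gcd(3,63)=3 -> preserves
  Option E: v=67, gcd(3,67)=1 -> changes

Answer: A C D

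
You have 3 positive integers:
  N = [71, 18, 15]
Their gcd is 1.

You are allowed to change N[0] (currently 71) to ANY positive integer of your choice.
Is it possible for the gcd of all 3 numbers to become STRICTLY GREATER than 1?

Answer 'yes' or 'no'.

Current gcd = 1
gcd of all OTHER numbers (without N[0]=71): gcd([18, 15]) = 3
The new gcd after any change is gcd(3, new_value).
This can be at most 3.
Since 3 > old gcd 1, the gcd CAN increase (e.g., set N[0] = 3).

Answer: yes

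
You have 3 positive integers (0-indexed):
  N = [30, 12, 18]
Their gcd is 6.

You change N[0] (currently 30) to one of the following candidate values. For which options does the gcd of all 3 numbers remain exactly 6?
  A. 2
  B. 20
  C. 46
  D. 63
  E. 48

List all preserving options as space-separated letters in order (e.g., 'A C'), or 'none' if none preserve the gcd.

Old gcd = 6; gcd of others (without N[0]) = 6
New gcd for candidate v: gcd(6, v). Preserves old gcd iff gcd(6, v) = 6.
  Option A: v=2, gcd(6,2)=2 -> changes
  Option B: v=20, gcd(6,20)=2 -> changes
  Option C: v=46, gcd(6,46)=2 -> changes
  Option D: v=63, gcd(6,63)=3 -> changes
  Option E: v=48, gcd(6,48)=6 -> preserves

Answer: E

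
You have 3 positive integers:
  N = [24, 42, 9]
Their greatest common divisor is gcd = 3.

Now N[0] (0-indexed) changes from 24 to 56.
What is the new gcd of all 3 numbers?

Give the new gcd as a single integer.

Answer: 1

Derivation:
Numbers: [24, 42, 9], gcd = 3
Change: index 0, 24 -> 56
gcd of the OTHER numbers (without index 0): gcd([42, 9]) = 3
New gcd = gcd(g_others, new_val) = gcd(3, 56) = 1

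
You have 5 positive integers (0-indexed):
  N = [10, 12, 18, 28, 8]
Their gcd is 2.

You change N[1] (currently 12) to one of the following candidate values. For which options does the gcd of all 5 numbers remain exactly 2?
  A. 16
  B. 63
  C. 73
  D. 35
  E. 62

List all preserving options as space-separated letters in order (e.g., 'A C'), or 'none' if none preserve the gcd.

Answer: A E

Derivation:
Old gcd = 2; gcd of others (without N[1]) = 2
New gcd for candidate v: gcd(2, v). Preserves old gcd iff gcd(2, v) = 2.
  Option A: v=16, gcd(2,16)=2 -> preserves
  Option B: v=63, gcd(2,63)=1 -> changes
  Option C: v=73, gcd(2,73)=1 -> changes
  Option D: v=35, gcd(2,35)=1 -> changes
  Option E: v=62, gcd(2,62)=2 -> preserves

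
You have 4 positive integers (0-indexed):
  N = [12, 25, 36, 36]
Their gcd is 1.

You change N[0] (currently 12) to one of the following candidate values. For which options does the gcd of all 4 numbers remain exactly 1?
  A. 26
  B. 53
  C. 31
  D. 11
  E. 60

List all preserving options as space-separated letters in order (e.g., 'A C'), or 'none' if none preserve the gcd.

Old gcd = 1; gcd of others (without N[0]) = 1
New gcd for candidate v: gcd(1, v). Preserves old gcd iff gcd(1, v) = 1.
  Option A: v=26, gcd(1,26)=1 -> preserves
  Option B: v=53, gcd(1,53)=1 -> preserves
  Option C: v=31, gcd(1,31)=1 -> preserves
  Option D: v=11, gcd(1,11)=1 -> preserves
  Option E: v=60, gcd(1,60)=1 -> preserves

Answer: A B C D E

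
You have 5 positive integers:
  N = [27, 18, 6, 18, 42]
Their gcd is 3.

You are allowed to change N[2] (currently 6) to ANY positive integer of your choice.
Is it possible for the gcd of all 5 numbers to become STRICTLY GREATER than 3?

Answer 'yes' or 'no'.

Answer: no

Derivation:
Current gcd = 3
gcd of all OTHER numbers (without N[2]=6): gcd([27, 18, 18, 42]) = 3
The new gcd after any change is gcd(3, new_value).
This can be at most 3.
Since 3 = old gcd 3, the gcd can only stay the same or decrease.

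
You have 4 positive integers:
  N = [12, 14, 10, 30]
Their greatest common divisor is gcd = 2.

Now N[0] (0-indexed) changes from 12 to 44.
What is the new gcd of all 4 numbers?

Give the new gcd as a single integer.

Answer: 2

Derivation:
Numbers: [12, 14, 10, 30], gcd = 2
Change: index 0, 12 -> 44
gcd of the OTHER numbers (without index 0): gcd([14, 10, 30]) = 2
New gcd = gcd(g_others, new_val) = gcd(2, 44) = 2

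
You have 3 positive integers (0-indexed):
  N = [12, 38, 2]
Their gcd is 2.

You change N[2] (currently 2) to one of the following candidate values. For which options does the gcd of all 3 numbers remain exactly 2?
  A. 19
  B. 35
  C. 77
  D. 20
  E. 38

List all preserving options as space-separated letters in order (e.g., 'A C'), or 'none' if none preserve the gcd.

Old gcd = 2; gcd of others (without N[2]) = 2
New gcd for candidate v: gcd(2, v). Preserves old gcd iff gcd(2, v) = 2.
  Option A: v=19, gcd(2,19)=1 -> changes
  Option B: v=35, gcd(2,35)=1 -> changes
  Option C: v=77, gcd(2,77)=1 -> changes
  Option D: v=20, gcd(2,20)=2 -> preserves
  Option E: v=38, gcd(2,38)=2 -> preserves

Answer: D E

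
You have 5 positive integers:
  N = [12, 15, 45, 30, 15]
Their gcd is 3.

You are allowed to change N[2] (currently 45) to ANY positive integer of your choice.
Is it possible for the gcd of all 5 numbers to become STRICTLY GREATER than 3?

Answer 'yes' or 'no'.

Current gcd = 3
gcd of all OTHER numbers (without N[2]=45): gcd([12, 15, 30, 15]) = 3
The new gcd after any change is gcd(3, new_value).
This can be at most 3.
Since 3 = old gcd 3, the gcd can only stay the same or decrease.

Answer: no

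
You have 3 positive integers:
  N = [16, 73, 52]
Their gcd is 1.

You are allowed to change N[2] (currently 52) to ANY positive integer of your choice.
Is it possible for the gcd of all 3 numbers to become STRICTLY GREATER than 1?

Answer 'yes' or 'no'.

Answer: no

Derivation:
Current gcd = 1
gcd of all OTHER numbers (without N[2]=52): gcd([16, 73]) = 1
The new gcd after any change is gcd(1, new_value).
This can be at most 1.
Since 1 = old gcd 1, the gcd can only stay the same or decrease.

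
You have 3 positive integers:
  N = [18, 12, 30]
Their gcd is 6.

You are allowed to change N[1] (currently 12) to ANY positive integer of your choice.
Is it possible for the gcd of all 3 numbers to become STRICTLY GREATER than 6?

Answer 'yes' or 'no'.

Current gcd = 6
gcd of all OTHER numbers (without N[1]=12): gcd([18, 30]) = 6
The new gcd after any change is gcd(6, new_value).
This can be at most 6.
Since 6 = old gcd 6, the gcd can only stay the same or decrease.

Answer: no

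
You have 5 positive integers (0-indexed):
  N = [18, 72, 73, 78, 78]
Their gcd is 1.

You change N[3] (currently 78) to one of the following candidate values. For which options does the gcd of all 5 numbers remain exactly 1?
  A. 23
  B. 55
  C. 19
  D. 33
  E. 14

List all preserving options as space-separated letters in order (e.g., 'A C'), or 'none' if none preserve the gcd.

Answer: A B C D E

Derivation:
Old gcd = 1; gcd of others (without N[3]) = 1
New gcd for candidate v: gcd(1, v). Preserves old gcd iff gcd(1, v) = 1.
  Option A: v=23, gcd(1,23)=1 -> preserves
  Option B: v=55, gcd(1,55)=1 -> preserves
  Option C: v=19, gcd(1,19)=1 -> preserves
  Option D: v=33, gcd(1,33)=1 -> preserves
  Option E: v=14, gcd(1,14)=1 -> preserves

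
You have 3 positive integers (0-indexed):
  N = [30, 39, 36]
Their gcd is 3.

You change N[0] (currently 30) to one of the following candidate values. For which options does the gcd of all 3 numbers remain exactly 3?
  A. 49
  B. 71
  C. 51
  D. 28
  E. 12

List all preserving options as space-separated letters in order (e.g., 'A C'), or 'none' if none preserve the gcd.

Old gcd = 3; gcd of others (without N[0]) = 3
New gcd for candidate v: gcd(3, v). Preserves old gcd iff gcd(3, v) = 3.
  Option A: v=49, gcd(3,49)=1 -> changes
  Option B: v=71, gcd(3,71)=1 -> changes
  Option C: v=51, gcd(3,51)=3 -> preserves
  Option D: v=28, gcd(3,28)=1 -> changes
  Option E: v=12, gcd(3,12)=3 -> preserves

Answer: C E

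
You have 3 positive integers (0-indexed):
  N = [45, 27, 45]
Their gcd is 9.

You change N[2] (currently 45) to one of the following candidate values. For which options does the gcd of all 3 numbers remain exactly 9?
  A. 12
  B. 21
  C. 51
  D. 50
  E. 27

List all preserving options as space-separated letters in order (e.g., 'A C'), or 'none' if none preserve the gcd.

Answer: E

Derivation:
Old gcd = 9; gcd of others (without N[2]) = 9
New gcd for candidate v: gcd(9, v). Preserves old gcd iff gcd(9, v) = 9.
  Option A: v=12, gcd(9,12)=3 -> changes
  Option B: v=21, gcd(9,21)=3 -> changes
  Option C: v=51, gcd(9,51)=3 -> changes
  Option D: v=50, gcd(9,50)=1 -> changes
  Option E: v=27, gcd(9,27)=9 -> preserves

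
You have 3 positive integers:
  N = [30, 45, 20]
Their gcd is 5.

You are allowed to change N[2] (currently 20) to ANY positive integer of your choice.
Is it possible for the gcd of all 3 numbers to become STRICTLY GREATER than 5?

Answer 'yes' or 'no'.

Answer: yes

Derivation:
Current gcd = 5
gcd of all OTHER numbers (without N[2]=20): gcd([30, 45]) = 15
The new gcd after any change is gcd(15, new_value).
This can be at most 15.
Since 15 > old gcd 5, the gcd CAN increase (e.g., set N[2] = 15).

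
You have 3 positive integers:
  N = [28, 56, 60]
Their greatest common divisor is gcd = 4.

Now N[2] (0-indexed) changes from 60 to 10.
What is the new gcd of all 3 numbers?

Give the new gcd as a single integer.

Answer: 2

Derivation:
Numbers: [28, 56, 60], gcd = 4
Change: index 2, 60 -> 10
gcd of the OTHER numbers (without index 2): gcd([28, 56]) = 28
New gcd = gcd(g_others, new_val) = gcd(28, 10) = 2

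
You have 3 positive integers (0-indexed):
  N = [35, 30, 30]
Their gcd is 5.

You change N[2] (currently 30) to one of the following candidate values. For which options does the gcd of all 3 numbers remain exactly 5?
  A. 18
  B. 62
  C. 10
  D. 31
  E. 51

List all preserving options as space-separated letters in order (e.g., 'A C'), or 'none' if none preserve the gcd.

Answer: C

Derivation:
Old gcd = 5; gcd of others (without N[2]) = 5
New gcd for candidate v: gcd(5, v). Preserves old gcd iff gcd(5, v) = 5.
  Option A: v=18, gcd(5,18)=1 -> changes
  Option B: v=62, gcd(5,62)=1 -> changes
  Option C: v=10, gcd(5,10)=5 -> preserves
  Option D: v=31, gcd(5,31)=1 -> changes
  Option E: v=51, gcd(5,51)=1 -> changes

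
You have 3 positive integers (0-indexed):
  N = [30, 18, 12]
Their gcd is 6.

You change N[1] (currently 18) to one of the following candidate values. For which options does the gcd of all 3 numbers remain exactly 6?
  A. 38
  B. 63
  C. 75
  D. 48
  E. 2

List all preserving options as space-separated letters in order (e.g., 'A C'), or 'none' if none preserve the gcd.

Old gcd = 6; gcd of others (without N[1]) = 6
New gcd for candidate v: gcd(6, v). Preserves old gcd iff gcd(6, v) = 6.
  Option A: v=38, gcd(6,38)=2 -> changes
  Option B: v=63, gcd(6,63)=3 -> changes
  Option C: v=75, gcd(6,75)=3 -> changes
  Option D: v=48, gcd(6,48)=6 -> preserves
  Option E: v=2, gcd(6,2)=2 -> changes

Answer: D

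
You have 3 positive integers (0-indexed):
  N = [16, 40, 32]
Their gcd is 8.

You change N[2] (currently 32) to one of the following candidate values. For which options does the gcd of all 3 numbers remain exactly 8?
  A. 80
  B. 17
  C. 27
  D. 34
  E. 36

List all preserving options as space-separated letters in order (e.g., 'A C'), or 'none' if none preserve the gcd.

Old gcd = 8; gcd of others (without N[2]) = 8
New gcd for candidate v: gcd(8, v). Preserves old gcd iff gcd(8, v) = 8.
  Option A: v=80, gcd(8,80)=8 -> preserves
  Option B: v=17, gcd(8,17)=1 -> changes
  Option C: v=27, gcd(8,27)=1 -> changes
  Option D: v=34, gcd(8,34)=2 -> changes
  Option E: v=36, gcd(8,36)=4 -> changes

Answer: A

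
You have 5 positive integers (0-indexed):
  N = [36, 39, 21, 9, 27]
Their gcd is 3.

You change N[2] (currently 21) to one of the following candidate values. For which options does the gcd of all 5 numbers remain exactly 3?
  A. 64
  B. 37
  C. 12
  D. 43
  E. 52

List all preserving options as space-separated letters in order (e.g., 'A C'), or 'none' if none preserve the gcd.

Answer: C

Derivation:
Old gcd = 3; gcd of others (without N[2]) = 3
New gcd for candidate v: gcd(3, v). Preserves old gcd iff gcd(3, v) = 3.
  Option A: v=64, gcd(3,64)=1 -> changes
  Option B: v=37, gcd(3,37)=1 -> changes
  Option C: v=12, gcd(3,12)=3 -> preserves
  Option D: v=43, gcd(3,43)=1 -> changes
  Option E: v=52, gcd(3,52)=1 -> changes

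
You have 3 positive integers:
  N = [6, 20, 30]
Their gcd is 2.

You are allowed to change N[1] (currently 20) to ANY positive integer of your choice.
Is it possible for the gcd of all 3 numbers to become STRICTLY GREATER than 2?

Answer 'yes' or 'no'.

Answer: yes

Derivation:
Current gcd = 2
gcd of all OTHER numbers (without N[1]=20): gcd([6, 30]) = 6
The new gcd after any change is gcd(6, new_value).
This can be at most 6.
Since 6 > old gcd 2, the gcd CAN increase (e.g., set N[1] = 6).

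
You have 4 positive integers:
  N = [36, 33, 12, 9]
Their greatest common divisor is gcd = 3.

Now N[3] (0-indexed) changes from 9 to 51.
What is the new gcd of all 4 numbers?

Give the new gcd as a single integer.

Answer: 3

Derivation:
Numbers: [36, 33, 12, 9], gcd = 3
Change: index 3, 9 -> 51
gcd of the OTHER numbers (without index 3): gcd([36, 33, 12]) = 3
New gcd = gcd(g_others, new_val) = gcd(3, 51) = 3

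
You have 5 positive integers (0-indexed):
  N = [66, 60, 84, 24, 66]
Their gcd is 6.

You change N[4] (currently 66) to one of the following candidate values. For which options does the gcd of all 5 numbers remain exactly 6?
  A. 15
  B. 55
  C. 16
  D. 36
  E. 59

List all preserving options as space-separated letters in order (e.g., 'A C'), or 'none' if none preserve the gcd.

Old gcd = 6; gcd of others (without N[4]) = 6
New gcd for candidate v: gcd(6, v). Preserves old gcd iff gcd(6, v) = 6.
  Option A: v=15, gcd(6,15)=3 -> changes
  Option B: v=55, gcd(6,55)=1 -> changes
  Option C: v=16, gcd(6,16)=2 -> changes
  Option D: v=36, gcd(6,36)=6 -> preserves
  Option E: v=59, gcd(6,59)=1 -> changes

Answer: D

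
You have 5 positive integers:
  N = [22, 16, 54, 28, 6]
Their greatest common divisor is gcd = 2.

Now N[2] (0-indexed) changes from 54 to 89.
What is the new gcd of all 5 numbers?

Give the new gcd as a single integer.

Answer: 1

Derivation:
Numbers: [22, 16, 54, 28, 6], gcd = 2
Change: index 2, 54 -> 89
gcd of the OTHER numbers (without index 2): gcd([22, 16, 28, 6]) = 2
New gcd = gcd(g_others, new_val) = gcd(2, 89) = 1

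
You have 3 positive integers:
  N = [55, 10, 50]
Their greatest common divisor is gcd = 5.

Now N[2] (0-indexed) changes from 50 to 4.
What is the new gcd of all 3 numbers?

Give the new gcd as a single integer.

Answer: 1

Derivation:
Numbers: [55, 10, 50], gcd = 5
Change: index 2, 50 -> 4
gcd of the OTHER numbers (without index 2): gcd([55, 10]) = 5
New gcd = gcd(g_others, new_val) = gcd(5, 4) = 1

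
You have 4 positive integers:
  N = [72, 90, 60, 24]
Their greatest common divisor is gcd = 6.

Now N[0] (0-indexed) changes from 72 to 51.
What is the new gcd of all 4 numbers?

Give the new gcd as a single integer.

Answer: 3

Derivation:
Numbers: [72, 90, 60, 24], gcd = 6
Change: index 0, 72 -> 51
gcd of the OTHER numbers (without index 0): gcd([90, 60, 24]) = 6
New gcd = gcd(g_others, new_val) = gcd(6, 51) = 3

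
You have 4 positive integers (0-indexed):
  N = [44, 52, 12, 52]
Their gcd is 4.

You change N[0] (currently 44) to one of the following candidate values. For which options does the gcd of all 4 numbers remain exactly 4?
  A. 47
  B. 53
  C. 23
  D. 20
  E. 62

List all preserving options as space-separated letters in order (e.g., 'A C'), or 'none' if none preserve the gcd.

Answer: D

Derivation:
Old gcd = 4; gcd of others (without N[0]) = 4
New gcd for candidate v: gcd(4, v). Preserves old gcd iff gcd(4, v) = 4.
  Option A: v=47, gcd(4,47)=1 -> changes
  Option B: v=53, gcd(4,53)=1 -> changes
  Option C: v=23, gcd(4,23)=1 -> changes
  Option D: v=20, gcd(4,20)=4 -> preserves
  Option E: v=62, gcd(4,62)=2 -> changes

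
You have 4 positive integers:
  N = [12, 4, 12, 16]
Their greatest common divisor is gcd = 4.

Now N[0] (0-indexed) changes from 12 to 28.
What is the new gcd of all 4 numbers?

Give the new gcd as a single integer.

Numbers: [12, 4, 12, 16], gcd = 4
Change: index 0, 12 -> 28
gcd of the OTHER numbers (without index 0): gcd([4, 12, 16]) = 4
New gcd = gcd(g_others, new_val) = gcd(4, 28) = 4

Answer: 4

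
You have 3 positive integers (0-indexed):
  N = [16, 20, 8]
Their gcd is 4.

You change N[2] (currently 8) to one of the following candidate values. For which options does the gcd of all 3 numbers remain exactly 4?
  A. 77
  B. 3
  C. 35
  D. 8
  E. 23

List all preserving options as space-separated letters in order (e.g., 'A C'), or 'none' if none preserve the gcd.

Old gcd = 4; gcd of others (without N[2]) = 4
New gcd for candidate v: gcd(4, v). Preserves old gcd iff gcd(4, v) = 4.
  Option A: v=77, gcd(4,77)=1 -> changes
  Option B: v=3, gcd(4,3)=1 -> changes
  Option C: v=35, gcd(4,35)=1 -> changes
  Option D: v=8, gcd(4,8)=4 -> preserves
  Option E: v=23, gcd(4,23)=1 -> changes

Answer: D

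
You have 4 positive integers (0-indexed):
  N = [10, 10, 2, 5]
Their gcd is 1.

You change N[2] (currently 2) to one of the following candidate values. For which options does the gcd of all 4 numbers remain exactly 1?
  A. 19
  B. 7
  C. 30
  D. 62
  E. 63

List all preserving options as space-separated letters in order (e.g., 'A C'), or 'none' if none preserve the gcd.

Old gcd = 1; gcd of others (without N[2]) = 5
New gcd for candidate v: gcd(5, v). Preserves old gcd iff gcd(5, v) = 1.
  Option A: v=19, gcd(5,19)=1 -> preserves
  Option B: v=7, gcd(5,7)=1 -> preserves
  Option C: v=30, gcd(5,30)=5 -> changes
  Option D: v=62, gcd(5,62)=1 -> preserves
  Option E: v=63, gcd(5,63)=1 -> preserves

Answer: A B D E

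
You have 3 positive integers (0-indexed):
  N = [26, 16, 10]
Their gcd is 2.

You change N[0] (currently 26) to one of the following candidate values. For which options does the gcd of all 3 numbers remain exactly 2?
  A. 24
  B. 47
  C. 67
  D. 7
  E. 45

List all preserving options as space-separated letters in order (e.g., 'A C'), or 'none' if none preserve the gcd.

Old gcd = 2; gcd of others (without N[0]) = 2
New gcd for candidate v: gcd(2, v). Preserves old gcd iff gcd(2, v) = 2.
  Option A: v=24, gcd(2,24)=2 -> preserves
  Option B: v=47, gcd(2,47)=1 -> changes
  Option C: v=67, gcd(2,67)=1 -> changes
  Option D: v=7, gcd(2,7)=1 -> changes
  Option E: v=45, gcd(2,45)=1 -> changes

Answer: A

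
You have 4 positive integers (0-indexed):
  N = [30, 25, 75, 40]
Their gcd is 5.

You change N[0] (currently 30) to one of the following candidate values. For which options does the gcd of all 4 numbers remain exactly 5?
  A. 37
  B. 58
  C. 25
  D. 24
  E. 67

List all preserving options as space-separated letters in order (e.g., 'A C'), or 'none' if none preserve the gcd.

Answer: C

Derivation:
Old gcd = 5; gcd of others (without N[0]) = 5
New gcd for candidate v: gcd(5, v). Preserves old gcd iff gcd(5, v) = 5.
  Option A: v=37, gcd(5,37)=1 -> changes
  Option B: v=58, gcd(5,58)=1 -> changes
  Option C: v=25, gcd(5,25)=5 -> preserves
  Option D: v=24, gcd(5,24)=1 -> changes
  Option E: v=67, gcd(5,67)=1 -> changes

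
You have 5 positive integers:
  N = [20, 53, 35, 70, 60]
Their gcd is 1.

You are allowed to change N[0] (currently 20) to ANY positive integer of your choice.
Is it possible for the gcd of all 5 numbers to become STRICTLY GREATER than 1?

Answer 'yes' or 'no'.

Current gcd = 1
gcd of all OTHER numbers (without N[0]=20): gcd([53, 35, 70, 60]) = 1
The new gcd after any change is gcd(1, new_value).
This can be at most 1.
Since 1 = old gcd 1, the gcd can only stay the same or decrease.

Answer: no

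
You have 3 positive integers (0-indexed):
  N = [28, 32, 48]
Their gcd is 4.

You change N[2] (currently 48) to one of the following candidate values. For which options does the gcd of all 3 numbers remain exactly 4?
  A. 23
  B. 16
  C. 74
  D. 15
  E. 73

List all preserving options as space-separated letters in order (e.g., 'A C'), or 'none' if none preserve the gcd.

Old gcd = 4; gcd of others (without N[2]) = 4
New gcd for candidate v: gcd(4, v). Preserves old gcd iff gcd(4, v) = 4.
  Option A: v=23, gcd(4,23)=1 -> changes
  Option B: v=16, gcd(4,16)=4 -> preserves
  Option C: v=74, gcd(4,74)=2 -> changes
  Option D: v=15, gcd(4,15)=1 -> changes
  Option E: v=73, gcd(4,73)=1 -> changes

Answer: B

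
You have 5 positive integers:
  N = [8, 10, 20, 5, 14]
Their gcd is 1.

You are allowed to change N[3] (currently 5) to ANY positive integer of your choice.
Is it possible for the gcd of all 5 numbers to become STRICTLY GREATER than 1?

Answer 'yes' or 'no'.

Answer: yes

Derivation:
Current gcd = 1
gcd of all OTHER numbers (without N[3]=5): gcd([8, 10, 20, 14]) = 2
The new gcd after any change is gcd(2, new_value).
This can be at most 2.
Since 2 > old gcd 1, the gcd CAN increase (e.g., set N[3] = 2).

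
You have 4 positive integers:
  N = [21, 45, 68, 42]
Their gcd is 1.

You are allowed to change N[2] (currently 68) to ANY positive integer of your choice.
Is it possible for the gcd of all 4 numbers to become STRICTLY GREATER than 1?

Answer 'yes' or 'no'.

Answer: yes

Derivation:
Current gcd = 1
gcd of all OTHER numbers (without N[2]=68): gcd([21, 45, 42]) = 3
The new gcd after any change is gcd(3, new_value).
This can be at most 3.
Since 3 > old gcd 1, the gcd CAN increase (e.g., set N[2] = 3).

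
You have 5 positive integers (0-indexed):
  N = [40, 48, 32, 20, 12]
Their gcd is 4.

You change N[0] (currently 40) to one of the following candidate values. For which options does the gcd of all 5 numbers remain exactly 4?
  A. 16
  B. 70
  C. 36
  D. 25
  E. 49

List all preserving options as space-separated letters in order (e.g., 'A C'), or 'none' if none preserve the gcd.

Old gcd = 4; gcd of others (without N[0]) = 4
New gcd for candidate v: gcd(4, v). Preserves old gcd iff gcd(4, v) = 4.
  Option A: v=16, gcd(4,16)=4 -> preserves
  Option B: v=70, gcd(4,70)=2 -> changes
  Option C: v=36, gcd(4,36)=4 -> preserves
  Option D: v=25, gcd(4,25)=1 -> changes
  Option E: v=49, gcd(4,49)=1 -> changes

Answer: A C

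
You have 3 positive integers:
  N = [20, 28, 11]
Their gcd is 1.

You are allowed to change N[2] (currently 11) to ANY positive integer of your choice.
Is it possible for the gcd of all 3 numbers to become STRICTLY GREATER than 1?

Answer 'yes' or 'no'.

Answer: yes

Derivation:
Current gcd = 1
gcd of all OTHER numbers (without N[2]=11): gcd([20, 28]) = 4
The new gcd after any change is gcd(4, new_value).
This can be at most 4.
Since 4 > old gcd 1, the gcd CAN increase (e.g., set N[2] = 4).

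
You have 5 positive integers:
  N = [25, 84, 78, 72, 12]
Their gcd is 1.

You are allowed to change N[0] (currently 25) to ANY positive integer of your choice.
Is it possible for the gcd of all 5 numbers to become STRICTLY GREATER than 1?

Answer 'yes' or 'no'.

Answer: yes

Derivation:
Current gcd = 1
gcd of all OTHER numbers (without N[0]=25): gcd([84, 78, 72, 12]) = 6
The new gcd after any change is gcd(6, new_value).
This can be at most 6.
Since 6 > old gcd 1, the gcd CAN increase (e.g., set N[0] = 6).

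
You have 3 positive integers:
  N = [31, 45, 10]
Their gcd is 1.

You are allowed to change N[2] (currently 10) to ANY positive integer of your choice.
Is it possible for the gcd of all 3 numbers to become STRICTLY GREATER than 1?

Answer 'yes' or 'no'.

Answer: no

Derivation:
Current gcd = 1
gcd of all OTHER numbers (without N[2]=10): gcd([31, 45]) = 1
The new gcd after any change is gcd(1, new_value).
This can be at most 1.
Since 1 = old gcd 1, the gcd can only stay the same or decrease.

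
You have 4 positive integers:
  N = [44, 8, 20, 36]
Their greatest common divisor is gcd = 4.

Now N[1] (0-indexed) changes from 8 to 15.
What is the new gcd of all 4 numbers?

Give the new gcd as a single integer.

Answer: 1

Derivation:
Numbers: [44, 8, 20, 36], gcd = 4
Change: index 1, 8 -> 15
gcd of the OTHER numbers (without index 1): gcd([44, 20, 36]) = 4
New gcd = gcd(g_others, new_val) = gcd(4, 15) = 1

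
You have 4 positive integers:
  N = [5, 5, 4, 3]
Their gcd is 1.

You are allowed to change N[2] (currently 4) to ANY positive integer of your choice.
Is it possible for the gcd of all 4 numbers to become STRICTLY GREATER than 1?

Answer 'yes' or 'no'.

Answer: no

Derivation:
Current gcd = 1
gcd of all OTHER numbers (without N[2]=4): gcd([5, 5, 3]) = 1
The new gcd after any change is gcd(1, new_value).
This can be at most 1.
Since 1 = old gcd 1, the gcd can only stay the same or decrease.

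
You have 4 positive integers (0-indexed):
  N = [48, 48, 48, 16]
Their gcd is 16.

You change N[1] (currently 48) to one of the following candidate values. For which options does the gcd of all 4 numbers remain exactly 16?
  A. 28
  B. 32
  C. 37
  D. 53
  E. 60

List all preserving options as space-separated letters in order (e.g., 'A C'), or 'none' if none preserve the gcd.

Old gcd = 16; gcd of others (without N[1]) = 16
New gcd for candidate v: gcd(16, v). Preserves old gcd iff gcd(16, v) = 16.
  Option A: v=28, gcd(16,28)=4 -> changes
  Option B: v=32, gcd(16,32)=16 -> preserves
  Option C: v=37, gcd(16,37)=1 -> changes
  Option D: v=53, gcd(16,53)=1 -> changes
  Option E: v=60, gcd(16,60)=4 -> changes

Answer: B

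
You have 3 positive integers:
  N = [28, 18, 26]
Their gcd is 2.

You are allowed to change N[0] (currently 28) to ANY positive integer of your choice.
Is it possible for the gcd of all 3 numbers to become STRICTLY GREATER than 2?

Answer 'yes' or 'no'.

Answer: no

Derivation:
Current gcd = 2
gcd of all OTHER numbers (without N[0]=28): gcd([18, 26]) = 2
The new gcd after any change is gcd(2, new_value).
This can be at most 2.
Since 2 = old gcd 2, the gcd can only stay the same or decrease.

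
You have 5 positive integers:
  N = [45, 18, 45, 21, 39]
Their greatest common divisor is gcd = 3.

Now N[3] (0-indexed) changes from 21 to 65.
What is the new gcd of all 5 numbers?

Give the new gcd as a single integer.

Answer: 1

Derivation:
Numbers: [45, 18, 45, 21, 39], gcd = 3
Change: index 3, 21 -> 65
gcd of the OTHER numbers (without index 3): gcd([45, 18, 45, 39]) = 3
New gcd = gcd(g_others, new_val) = gcd(3, 65) = 1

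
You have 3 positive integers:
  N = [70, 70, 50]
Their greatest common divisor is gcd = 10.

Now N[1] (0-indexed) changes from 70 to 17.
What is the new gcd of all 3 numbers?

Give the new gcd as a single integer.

Answer: 1

Derivation:
Numbers: [70, 70, 50], gcd = 10
Change: index 1, 70 -> 17
gcd of the OTHER numbers (without index 1): gcd([70, 50]) = 10
New gcd = gcd(g_others, new_val) = gcd(10, 17) = 1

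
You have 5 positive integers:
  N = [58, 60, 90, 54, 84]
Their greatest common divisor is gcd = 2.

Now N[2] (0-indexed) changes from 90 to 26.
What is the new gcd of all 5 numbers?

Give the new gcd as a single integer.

Answer: 2

Derivation:
Numbers: [58, 60, 90, 54, 84], gcd = 2
Change: index 2, 90 -> 26
gcd of the OTHER numbers (without index 2): gcd([58, 60, 54, 84]) = 2
New gcd = gcd(g_others, new_val) = gcd(2, 26) = 2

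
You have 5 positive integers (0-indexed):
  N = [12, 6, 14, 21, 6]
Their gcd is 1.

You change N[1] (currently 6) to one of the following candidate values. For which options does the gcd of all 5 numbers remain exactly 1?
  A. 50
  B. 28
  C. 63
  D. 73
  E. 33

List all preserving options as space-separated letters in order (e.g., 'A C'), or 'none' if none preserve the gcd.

Answer: A B C D E

Derivation:
Old gcd = 1; gcd of others (without N[1]) = 1
New gcd for candidate v: gcd(1, v). Preserves old gcd iff gcd(1, v) = 1.
  Option A: v=50, gcd(1,50)=1 -> preserves
  Option B: v=28, gcd(1,28)=1 -> preserves
  Option C: v=63, gcd(1,63)=1 -> preserves
  Option D: v=73, gcd(1,73)=1 -> preserves
  Option E: v=33, gcd(1,33)=1 -> preserves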